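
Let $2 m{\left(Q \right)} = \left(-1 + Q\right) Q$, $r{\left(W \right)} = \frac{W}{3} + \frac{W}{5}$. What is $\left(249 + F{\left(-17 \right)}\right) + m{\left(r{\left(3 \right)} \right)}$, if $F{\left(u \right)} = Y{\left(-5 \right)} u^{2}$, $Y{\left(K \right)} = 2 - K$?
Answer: $\frac{56812}{25} \approx 2272.5$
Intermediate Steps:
$r{\left(W \right)} = \frac{8 W}{15}$ ($r{\left(W \right)} = W \frac{1}{3} + W \frac{1}{5} = \frac{W}{3} + \frac{W}{5} = \frac{8 W}{15}$)
$m{\left(Q \right)} = \frac{Q \left(-1 + Q\right)}{2}$ ($m{\left(Q \right)} = \frac{\left(-1 + Q\right) Q}{2} = \frac{Q \left(-1 + Q\right)}{2}$)
$F{\left(u \right)} = 7 u^{2}$ ($F{\left(u \right)} = \left(2 - -5\right) u^{2} = \left(2 + 5\right) u^{2} = 7 u^{2}$)
$\left(249 + F{\left(-17 \right)}\right) + m{\left(r{\left(3 \right)} \right)} = \left(249 + 7 \left(-17\right)^{2}\right) + \frac{\frac{8}{15} \cdot 3 \left(-1 + \frac{8}{15} \cdot 3\right)}{2} = \left(249 + 7 \cdot 289\right) + \frac{1}{2} \cdot \frac{8}{5} \left(-1 + \frac{8}{5}\right) = \left(249 + 2023\right) + \frac{1}{2} \cdot \frac{8}{5} \cdot \frac{3}{5} = 2272 + \frac{12}{25} = \frac{56812}{25}$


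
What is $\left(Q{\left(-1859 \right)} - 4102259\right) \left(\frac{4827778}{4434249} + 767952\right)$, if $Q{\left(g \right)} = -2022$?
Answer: $- \frac{13976288453705551106}{4434249} \approx -3.1519 \cdot 10^{12}$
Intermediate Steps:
$\left(Q{\left(-1859 \right)} - 4102259\right) \left(\frac{4827778}{4434249} + 767952\right) = \left(-2022 - 4102259\right) \left(\frac{4827778}{4434249} + 767952\right) = - 4104281 \left(4827778 \cdot \frac{1}{4434249} + 767952\right) = - 4104281 \left(\frac{4827778}{4434249} + 767952\right) = \left(-4104281\right) \frac{3405295215826}{4434249} = - \frac{13976288453705551106}{4434249}$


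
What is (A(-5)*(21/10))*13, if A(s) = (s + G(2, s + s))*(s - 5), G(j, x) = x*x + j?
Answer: -26481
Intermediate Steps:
G(j, x) = j + x**2 (G(j, x) = x**2 + j = j + x**2)
A(s) = (-5 + s)*(2 + s + 4*s**2) (A(s) = (s + (2 + (s + s)**2))*(s - 5) = (s + (2 + (2*s)**2))*(-5 + s) = (s + (2 + 4*s**2))*(-5 + s) = (2 + s + 4*s**2)*(-5 + s) = (-5 + s)*(2 + s + 4*s**2))
(A(-5)*(21/10))*13 = ((-10 - 19*(-5)**2 - 3*(-5) + 4*(-5)**3)*(21/10))*13 = ((-10 - 19*25 + 15 + 4*(-125))*(21*(1/10)))*13 = ((-10 - 475 + 15 - 500)*(21/10))*13 = -970*21/10*13 = -2037*13 = -26481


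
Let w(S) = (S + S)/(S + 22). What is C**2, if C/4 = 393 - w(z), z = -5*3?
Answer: 123743376/49 ≈ 2.5254e+6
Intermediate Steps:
z = -15
w(S) = 2*S/(22 + S) (w(S) = (2*S)/(22 + S) = 2*S/(22 + S))
C = 11124/7 (C = 4*(393 - 2*(-15)/(22 - 15)) = 4*(393 - 2*(-15)/7) = 4*(393 - 1*(-30/7)) = 4*(393 + 30/7) = 4*(2781/7) = 11124/7 ≈ 1589.1)
C**2 = (11124/7)**2 = 123743376/49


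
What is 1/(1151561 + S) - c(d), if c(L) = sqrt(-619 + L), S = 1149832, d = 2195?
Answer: 1/2301393 - 2*sqrt(394) ≈ -39.699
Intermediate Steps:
1/(1151561 + S) - c(d) = 1/(1151561 + 1149832) - sqrt(-619 + 2195) = 1/2301393 - sqrt(1576) = 1/2301393 - 2*sqrt(394)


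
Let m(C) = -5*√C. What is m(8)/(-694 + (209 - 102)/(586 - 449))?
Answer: 1370*√2/94971 ≈ 0.020401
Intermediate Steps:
m(8)/(-694 + (209 - 102)/(586 - 449)) = (-10*√2)/(-694 + (209 - 102)/(586 - 449)) = (-10*√2)/(-694 + 107/137) = (-10*√2)/(-94971/137) = -(-1370)*√2/94971 = 1370*√2/94971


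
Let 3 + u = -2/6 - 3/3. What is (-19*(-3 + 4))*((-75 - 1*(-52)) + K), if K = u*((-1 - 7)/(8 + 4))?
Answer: 3439/9 ≈ 382.11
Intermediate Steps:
u = -13/3 (u = -3 + (-2/6 - 3/3) = -3 + (-2*1/6 - 3*1/3) = -3 + (-1/3 - 1) = -3 - 4/3 = -13/3 ≈ -4.3333)
K = 26/9 (K = -13*(-1 - 7)/(3*(8 + 4)) = -(-104)/(3*12) = -13/3*(-2/3) = 26/9 ≈ 2.8889)
(-19*(-3 + 4))*((-75 - 1*(-52)) + K) = (-19*(-3 + 4))*((-75 - 1*(-52)) + 26/9) = (-19*1)*((-75 + 52) + 26/9) = -19*(-23 + 26/9) = -19*(-181/9) = 3439/9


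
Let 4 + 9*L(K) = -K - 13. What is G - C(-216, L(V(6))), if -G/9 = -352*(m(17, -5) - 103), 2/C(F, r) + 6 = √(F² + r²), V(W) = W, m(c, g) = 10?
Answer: -1112720898348/3776749 - 18*√3779665/3776749 ≈ -2.9462e+5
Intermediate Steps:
L(K) = -17/9 - K/9 (L(K) = -4/9 + (-K - 13)/9 = -4/9 + (-13 - K)/9 = -4/9 + (-13/9 - K/9) = -17/9 - K/9)
C(F, r) = 2/(-6 + √(F² + r²))
G = -294624 (G = -(-3168)*(10 - 103) = -(-3168)*(-93) = -9*32736 = -294624)
G - C(-216, L(V(6))) = -294624 - 2/(-6 + √((-216)² + (-17/9 - ⅑*6)²)) = -294624 - 2/(-6 + √(46656 + (-17/9 - ⅔)²)) = -294624 - 2/(-6 + √(46656 + (-23/9)²)) = -294624 - 2/(-6 + √(46656 + 529/81)) = -294624 - 2/(-6 + √(3779665/81)) = -294624 - 2/(-6 + √3779665/9)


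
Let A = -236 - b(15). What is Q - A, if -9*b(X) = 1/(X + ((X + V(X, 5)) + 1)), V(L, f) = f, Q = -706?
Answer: -152281/324 ≈ -470.00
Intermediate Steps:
b(X) = -1/(9*(6 + 2*X)) (b(X) = -1/(9*(X + ((X + 5) + 1))) = -1/(9*(X + ((5 + X) + 1))) = -1/(9*(X + (6 + X))) = -1/(9*(6 + 2*X)))
A = -76463/324 (A = -236 - (-1)/(54 + 18*15) = -236 - (-1)/(54 + 270) = -236 - (-1)/324 = -236 - 1*(-1/324) = -236 + 1/324 = -76463/324 ≈ -236.00)
Q - A = -706 - 1*(-76463/324) = -706 + 76463/324 = -152281/324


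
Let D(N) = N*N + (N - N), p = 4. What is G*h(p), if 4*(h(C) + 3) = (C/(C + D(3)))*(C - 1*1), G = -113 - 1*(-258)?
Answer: -5220/13 ≈ -401.54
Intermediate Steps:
G = 145 (G = -113 + 258 = 145)
D(N) = N² (D(N) = N² + 0 = N²)
h(C) = -3 + C*(-1 + C)/(4*(9 + C)) (h(C) = -3 + ((C/(C + 3²))*(C - 1*1))/4 = -3 + ((C/(C + 9))*(C - 1))/4 = -3 + ((C/(9 + C))*(-1 + C))/4 = -3 + (C*(-1 + C)/(9 + C))/4 = -3 + C*(-1 + C)/(4*(9 + C)))
G*h(p) = 145*((-108 + 4² - 13*4)/(4*(9 + 4))) = 145*((¼)*(-108 + 16 - 52)/13) = 145*((¼)*(1/13)*(-144)) = 145*(-36/13) = -5220/13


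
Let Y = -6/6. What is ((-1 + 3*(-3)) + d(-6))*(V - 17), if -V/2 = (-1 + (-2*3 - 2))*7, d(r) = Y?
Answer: -1199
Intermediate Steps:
Y = -1 (Y = -6*⅙ = -1)
d(r) = -1
V = 126 (V = -2*(-1 + (-2*3 - 2))*7 = -2*(-1 + (-6 - 2))*7 = -2*(-1 - 8)*7 = -(-18)*7 = -2*(-63) = 126)
((-1 + 3*(-3)) + d(-6))*(V - 17) = ((-1 + 3*(-3)) - 1)*(126 - 17) = ((-1 - 9) - 1)*109 = (-10 - 1)*109 = -11*109 = -1199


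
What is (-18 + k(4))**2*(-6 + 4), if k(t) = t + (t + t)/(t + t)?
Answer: -338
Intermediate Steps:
k(t) = 1 + t (k(t) = t + (2*t)/((2*t)) = t + (2*t)*(1/(2*t)) = t + 1 = 1 + t)
(-18 + k(4))**2*(-6 + 4) = (-18 + (1 + 4))**2*(-6 + 4) = (-18 + 5)**2*(-2) = (-13)**2*(-2) = 169*(-2) = -338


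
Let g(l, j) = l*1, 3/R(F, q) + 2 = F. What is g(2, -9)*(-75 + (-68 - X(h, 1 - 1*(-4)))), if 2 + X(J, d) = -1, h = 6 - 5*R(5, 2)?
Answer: -280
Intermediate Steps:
R(F, q) = 3/(-2 + F)
h = 1 (h = 6 - 15/(-2 + 5) = 6 - 15/3 = 6 - 5*1 = 6 - 5 = 1)
g(l, j) = l
X(J, d) = -3 (X(J, d) = -2 - 1 = -3)
g(2, -9)*(-75 + (-68 - X(h, 1 - 1*(-4)))) = 2*(-75 + (-68 - 1*(-3))) = 2*(-75 + (-68 + 3)) = 2*(-75 - 65) = 2*(-140) = -280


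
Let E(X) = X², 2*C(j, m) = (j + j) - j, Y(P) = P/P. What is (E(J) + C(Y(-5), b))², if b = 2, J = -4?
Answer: 1089/4 ≈ 272.25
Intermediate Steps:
Y(P) = 1
C(j, m) = j/2 (C(j, m) = ((j + j) - j)/2 = (2*j - j)/2 = j/2)
(E(J) + C(Y(-5), b))² = ((-4)² + (½)*1)² = (16 + ½)² = (33/2)² = 1089/4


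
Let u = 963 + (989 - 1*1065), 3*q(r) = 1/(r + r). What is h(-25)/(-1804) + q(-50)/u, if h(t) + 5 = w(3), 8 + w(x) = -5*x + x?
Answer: 831337/60005550 ≈ 0.013854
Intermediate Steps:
q(r) = 1/(6*r) (q(r) = 1/(3*(r + r)) = 1/(3*((2*r))) = (1/(2*r))/3 = 1/(6*r))
w(x) = -8 - 4*x (w(x) = -8 + (-5*x + x) = -8 - 4*x)
h(t) = -25 (h(t) = -5 + (-8 - 4*3) = -5 + (-8 - 12) = -5 - 20 = -25)
u = 887 (u = 963 + (989 - 1065) = 963 - 76 = 887)
h(-25)/(-1804) + q(-50)/u = -25/(-1804) + ((1/6)/(-50))/887 = -25*(-1/1804) + ((1/6)*(-1/50))*(1/887) = 25/1804 - 1/300*1/887 = 25/1804 - 1/266100 = 831337/60005550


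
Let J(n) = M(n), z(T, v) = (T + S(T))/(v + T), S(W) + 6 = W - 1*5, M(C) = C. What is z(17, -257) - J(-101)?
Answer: 24217/240 ≈ 100.90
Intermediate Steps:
S(W) = -11 + W (S(W) = -6 + (W - 1*5) = -6 + (W - 5) = -6 + (-5 + W) = -11 + W)
z(T, v) = (-11 + 2*T)/(T + v) (z(T, v) = (T + (-11 + T))/(v + T) = (-11 + 2*T)/(T + v))
J(n) = n
z(17, -257) - J(-101) = (-11 + 2*17)/(17 - 257) - 1*(-101) = (-11 + 34)/(-240) + 101 = -1/240*23 + 101 = -23/240 + 101 = 24217/240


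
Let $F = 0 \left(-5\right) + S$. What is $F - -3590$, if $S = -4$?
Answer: $3586$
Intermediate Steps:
$F = -4$ ($F = 0 \left(-5\right) - 4 = 0 - 4 = -4$)
$F - -3590 = -4 - -3590 = -4 + 3590 = 3586$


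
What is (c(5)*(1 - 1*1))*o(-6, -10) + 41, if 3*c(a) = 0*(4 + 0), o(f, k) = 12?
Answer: 41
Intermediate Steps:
c(a) = 0 (c(a) = (0*(4 + 0))/3 = (0*4)/3 = (1/3)*0 = 0)
(c(5)*(1 - 1*1))*o(-6, -10) + 41 = (0*(1 - 1*1))*12 + 41 = (0*(1 - 1))*12 + 41 = (0*0)*12 + 41 = 0*12 + 41 = 0 + 41 = 41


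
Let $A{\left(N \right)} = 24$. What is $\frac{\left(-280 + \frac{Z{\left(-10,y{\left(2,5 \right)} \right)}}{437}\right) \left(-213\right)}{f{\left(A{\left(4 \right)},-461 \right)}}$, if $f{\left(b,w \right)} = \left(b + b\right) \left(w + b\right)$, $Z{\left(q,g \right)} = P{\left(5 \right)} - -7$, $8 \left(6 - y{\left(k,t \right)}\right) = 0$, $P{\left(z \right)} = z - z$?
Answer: $- \frac{8687063}{3055504} \approx -2.8431$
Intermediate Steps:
$P{\left(z \right)} = 0$
$y{\left(k,t \right)} = 6$ ($y{\left(k,t \right)} = 6 - 0 = 6 + 0 = 6$)
$Z{\left(q,g \right)} = 7$ ($Z{\left(q,g \right)} = 0 - -7 = 0 + 7 = 7$)
$f{\left(b,w \right)} = 2 b \left(b + w\right)$
$\frac{\left(-280 + \frac{Z{\left(-10,y{\left(2,5 \right)} \right)}}{437}\right) \left(-213\right)}{f{\left(A{\left(4 \right)},-461 \right)}} = \frac{\left(-280 + \frac{7}{437}\right) \left(-213\right)}{2 \cdot 24 \left(24 - 461\right)} = \frac{\left(-280 + 7 \cdot \frac{1}{437}\right) \left(-213\right)}{2 \cdot 24 \left(-437\right)} = \frac{\left(-280 + \frac{7}{437}\right) \left(-213\right)}{-20976} = \left(- \frac{122353}{437}\right) \left(-213\right) \left(- \frac{1}{20976}\right) = \frac{26061189}{437} \left(- \frac{1}{20976}\right) = - \frac{8687063}{3055504}$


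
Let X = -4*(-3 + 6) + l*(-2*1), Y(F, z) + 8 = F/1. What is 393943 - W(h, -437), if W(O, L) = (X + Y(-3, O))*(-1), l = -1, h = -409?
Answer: 393922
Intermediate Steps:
Y(F, z) = -8 + F (Y(F, z) = -8 + F/1 = -8 + F*1 = -8 + F)
X = -10 (X = -4*(-3 + 6) - (-2) = -4*3 - 1*(-2) = -12 + 2 = -10)
W(O, L) = 21 (W(O, L) = (-10 + (-8 - 3))*(-1) = (-10 - 11)*(-1) = -21*(-1) = 21)
393943 - W(h, -437) = 393943 - 1*21 = 393943 - 21 = 393922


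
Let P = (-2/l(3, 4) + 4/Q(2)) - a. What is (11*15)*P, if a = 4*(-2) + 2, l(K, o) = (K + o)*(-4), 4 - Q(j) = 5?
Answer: 4785/14 ≈ 341.79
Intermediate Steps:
Q(j) = -1 (Q(j) = 4 - 1*5 = 4 - 5 = -1)
l(K, o) = -4*K - 4*o
a = -6 (a = -8 + 2 = -6)
P = 29/14 (P = (-2/(-4*3 - 4*4) + 4/(-1)) - 1*(-6) = (-2/(-12 - 16) + 4*(-1)) + 6 = (-2/(-28) - 4) + 6 = (-2*(-1/28) - 4) + 6 = (1/14 - 4) + 6 = -55/14 + 6 = 29/14 ≈ 2.0714)
(11*15)*P = (11*15)*(29/14) = 165*(29/14) = 4785/14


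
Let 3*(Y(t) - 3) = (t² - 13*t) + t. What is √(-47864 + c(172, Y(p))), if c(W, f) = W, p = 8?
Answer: 2*I*√11923 ≈ 218.39*I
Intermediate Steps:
Y(t) = 3 - 4*t + t²/3 (Y(t) = 3 + ((t² - 13*t) + t)/3 = 3 + (t² - 12*t)/3 = 3 + (-4*t + t²/3) = 3 - 4*t + t²/3)
√(-47864 + c(172, Y(p))) = √(-47864 + 172) = √(-47692) = 2*I*√11923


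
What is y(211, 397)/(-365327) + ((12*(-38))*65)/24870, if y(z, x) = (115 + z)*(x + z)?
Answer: -525257508/302856083 ≈ -1.7343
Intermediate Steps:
y(211, 397)/(-365327) + ((12*(-38))*65)/24870 = (211² + 115*397 + 115*211 + 397*211)/(-365327) + ((12*(-38))*65)/24870 = (44521 + 45655 + 24265 + 83767)*(-1/365327) - 456*65*(1/24870) = 198208*(-1/365327) - 29640*1/24870 = -198208/365327 - 988/829 = -525257508/302856083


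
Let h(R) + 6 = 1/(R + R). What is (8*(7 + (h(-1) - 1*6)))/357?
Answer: -44/357 ≈ -0.12325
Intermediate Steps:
h(R) = -6 + 1/(2*R) (h(R) = -6 + 1/(R + R) = -6 + 1/(2*R))
(8*(7 + (h(-1) - 1*6)))/357 = (8*(7 + ((-6 + (1/2)/(-1)) - 1*6)))/357 = (8*(7 + ((-6 + (1/2)*(-1)) - 6)))*(1/357) = (8*(7 + ((-6 - 1/2) - 6)))*(1/357) = (8*(7 + (-13/2 - 6)))*(1/357) = (8*(7 - 25/2))*(1/357) = (8*(-11/2))*(1/357) = -44*1/357 = -44/357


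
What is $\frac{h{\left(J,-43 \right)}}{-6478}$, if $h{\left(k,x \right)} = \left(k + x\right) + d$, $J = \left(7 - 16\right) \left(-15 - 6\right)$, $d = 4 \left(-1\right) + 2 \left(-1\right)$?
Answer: $- \frac{70}{3239} \approx -0.021612$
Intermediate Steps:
$d = -6$ ($d = -4 - 2 = -6$)
$J = 189$ ($J = \left(-9\right) \left(-21\right) = 189$)
$h{\left(k,x \right)} = -6 + k + x$ ($h{\left(k,x \right)} = \left(k + x\right) - 6 = -6 + k + x$)
$\frac{h{\left(J,-43 \right)}}{-6478} = \frac{-6 + 189 - 43}{-6478} = 140 \left(- \frac{1}{6478}\right) = - \frac{70}{3239}$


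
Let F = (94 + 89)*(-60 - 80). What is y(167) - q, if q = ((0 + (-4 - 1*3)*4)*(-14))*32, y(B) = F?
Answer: -38164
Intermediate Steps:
F = -25620 (F = 183*(-140) = -25620)
y(B) = -25620
q = 12544 (q = ((0 + (-4 - 3)*4)*(-14))*32 = ((0 - 7*4)*(-14))*32 = ((0 - 28)*(-14))*32 = -28*(-14)*32 = 392*32 = 12544)
y(167) - q = -25620 - 1*12544 = -25620 - 12544 = -38164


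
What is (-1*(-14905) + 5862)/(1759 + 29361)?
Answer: 20767/31120 ≈ 0.66732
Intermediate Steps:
(-1*(-14905) + 5862)/(1759 + 29361) = (14905 + 5862)/31120 = 20767*(1/31120) = 20767/31120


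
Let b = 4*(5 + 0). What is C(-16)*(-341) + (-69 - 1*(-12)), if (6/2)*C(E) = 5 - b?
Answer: 1648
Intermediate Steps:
b = 20 (b = 4*5 = 20)
C(E) = -5 (C(E) = (5 - 1*20)/3 = (5 - 20)/3 = (⅓)*(-15) = -5)
C(-16)*(-341) + (-69 - 1*(-12)) = -5*(-341) + (-69 - 1*(-12)) = 1705 + (-69 + 12) = 1705 - 57 = 1648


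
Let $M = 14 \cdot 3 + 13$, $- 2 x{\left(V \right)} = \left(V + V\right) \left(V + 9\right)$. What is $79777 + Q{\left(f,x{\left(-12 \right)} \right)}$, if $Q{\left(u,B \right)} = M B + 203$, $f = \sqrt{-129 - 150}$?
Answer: $78000$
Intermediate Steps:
$x{\left(V \right)} = - V \left(9 + V\right)$ ($x{\left(V \right)} = - \frac{\left(V + V\right) \left(V + 9\right)}{2} = - \frac{2 V \left(9 + V\right)}{2} = - V \left(9 + V\right)$)
$f = 3 i \sqrt{31}$ ($f = \sqrt{-279} = 3 i \sqrt{31} \approx 16.703 i$)
$M = 55$ ($M = 42 + 13 = 55$)
$Q{\left(u,B \right)} = 203 + 55 B$ ($Q{\left(u,B \right)} = 55 B + 203 = 203 + 55 B$)
$79777 + Q{\left(f,x{\left(-12 \right)} \right)} = 79777 + \left(203 + 55 \left(\left(-1\right) \left(-12\right) \left(9 - 12\right)\right)\right) = 79777 + \left(203 + 55 \left(\left(-1\right) \left(-12\right) \left(-3\right)\right)\right) = 79777 + \left(203 + 55 \left(-36\right)\right) = 79777 + \left(203 - 1980\right) = 79777 - 1777 = 78000$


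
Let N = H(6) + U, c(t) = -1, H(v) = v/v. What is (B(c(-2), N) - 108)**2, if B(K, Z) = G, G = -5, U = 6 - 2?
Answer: 12769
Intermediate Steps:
H(v) = 1
U = 4
N = 5 (N = 1 + 4 = 5)
B(K, Z) = -5
(B(c(-2), N) - 108)**2 = (-5 - 108)**2 = (-113)**2 = 12769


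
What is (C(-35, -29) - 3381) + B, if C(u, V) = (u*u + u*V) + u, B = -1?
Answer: -1177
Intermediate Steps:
C(u, V) = u + u² + V*u (C(u, V) = (u² + V*u) + u = u + u² + V*u)
(C(-35, -29) - 3381) + B = (-35*(1 - 29 - 35) - 3381) - 1 = (-35*(-63) - 3381) - 1 = (2205 - 3381) - 1 = -1176 - 1 = -1177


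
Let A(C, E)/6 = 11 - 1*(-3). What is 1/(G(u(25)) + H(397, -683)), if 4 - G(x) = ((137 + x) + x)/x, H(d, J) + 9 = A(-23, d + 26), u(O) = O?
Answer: 25/1788 ≈ 0.013982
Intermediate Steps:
A(C, E) = 84 (A(C, E) = 6*(11 - 1*(-3)) = 6*(11 + 3) = 6*14 = 84)
H(d, J) = 75 (H(d, J) = -9 + 84 = 75)
G(x) = 4 - (137 + 2*x)/x (G(x) = 4 - ((137 + x) + x)/x = 4 - (137 + 2*x)/x)
1/(G(u(25)) + H(397, -683)) = 1/((2 - 137/25) + 75) = 1/(-87/25 + 75) = 1/(1788/25) = 25/1788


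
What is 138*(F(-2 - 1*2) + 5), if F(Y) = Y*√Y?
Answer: 690 - 1104*I ≈ 690.0 - 1104.0*I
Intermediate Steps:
F(Y) = Y^(3/2)
138*(F(-2 - 1*2) + 5) = 138*((-2 - 1*2)^(3/2) + 5) = 138*((-2 - 2)^(3/2) + 5) = 138*((-4)^(3/2) + 5) = 138*(-8*I + 5) = 138*(5 - 8*I) = 690 - 1104*I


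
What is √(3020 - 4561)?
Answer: I*√1541 ≈ 39.256*I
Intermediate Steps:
√(3020 - 4561) = √(-1541) = I*√1541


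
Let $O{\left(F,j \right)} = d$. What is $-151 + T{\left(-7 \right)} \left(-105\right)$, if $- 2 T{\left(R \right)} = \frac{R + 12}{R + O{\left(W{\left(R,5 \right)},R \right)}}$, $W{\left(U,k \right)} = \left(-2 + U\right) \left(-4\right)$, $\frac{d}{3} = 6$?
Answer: $- \frac{2797}{22} \approx -127.14$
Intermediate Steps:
$d = 18$ ($d = 3 \cdot 6 = 18$)
$W{\left(U,k \right)} = 8 - 4 U$
$O{\left(F,j \right)} = 18$
$T{\left(R \right)} = - \frac{12 + R}{2 \left(18 + R\right)}$ ($T{\left(R \right)} = - \frac{\left(R + 12\right) \frac{1}{R + 18}}{2} = - \frac{\left(12 + R\right) \frac{1}{18 + R}}{2} = - \frac{\frac{1}{18 + R} \left(12 + R\right)}{2} = - \frac{12 + R}{2 \left(18 + R\right)}$)
$-151 + T{\left(-7 \right)} \left(-105\right) = -151 + \frac{-12 - -7}{2 \left(18 - 7\right)} \left(-105\right) = -151 + \frac{-12 + 7}{2 \cdot 11} \left(-105\right) = -151 + \frac{1}{2} \cdot \frac{1}{11} \left(-5\right) \left(-105\right) = -151 - - \frac{525}{22} = -151 + \frac{525}{22} = - \frac{2797}{22}$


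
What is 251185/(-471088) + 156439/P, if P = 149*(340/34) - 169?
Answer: 73364720247/622307248 ≈ 117.89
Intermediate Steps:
P = 1321 (P = 149*(340*(1/34)) - 169 = 149*10 - 169 = 1490 - 169 = 1321)
251185/(-471088) + 156439/P = 251185/(-471088) + 156439/1321 = 251185*(-1/471088) + 156439*(1/1321) = -251185/471088 + 156439/1321 = 73364720247/622307248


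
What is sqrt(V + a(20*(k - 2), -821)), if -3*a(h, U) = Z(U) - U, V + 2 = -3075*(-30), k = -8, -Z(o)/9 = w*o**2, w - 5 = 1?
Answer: sqrt(110022411)/3 ≈ 3496.4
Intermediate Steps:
w = 6 (w = 5 + 1 = 6)
Z(o) = -54*o**2
V = 92248 (V = -2 - 3075*(-30) = -2 + 92250 = 92248)
a(h, U) = 18*U**2 + U/3 (a(h, U) = -(-54*U**2 - U)/3 = -(-U - 54*U**2)/3 = 18*U**2 + U/3)
sqrt(V + a(20*(k - 2), -821)) = sqrt(92248 + (1/3)*(-821)*(1 + 54*(-821))) = sqrt(92248 + (1/3)*(-821)*(1 - 44334)) = sqrt(92248 + (1/3)*(-821)*(-44333)) = sqrt(92248 + 36397393/3) = sqrt(36674137/3) = sqrt(110022411)/3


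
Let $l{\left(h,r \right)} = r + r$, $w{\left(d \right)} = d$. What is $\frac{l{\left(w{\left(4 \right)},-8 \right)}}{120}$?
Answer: $- \frac{2}{15} \approx -0.13333$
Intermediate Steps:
$l{\left(h,r \right)} = 2 r$
$\frac{l{\left(w{\left(4 \right)},-8 \right)}}{120} = \frac{2 \left(-8\right)}{120} = \left(-16\right) \frac{1}{120} = - \frac{2}{15}$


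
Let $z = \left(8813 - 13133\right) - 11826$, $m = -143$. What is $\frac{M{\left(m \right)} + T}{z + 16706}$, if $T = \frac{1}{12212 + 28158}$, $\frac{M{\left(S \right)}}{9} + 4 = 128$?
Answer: $\frac{45052921}{22607200} \approx 1.9929$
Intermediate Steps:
$z = -16146$ ($z = -4320 - 11826 = -16146$)
$M{\left(S \right)} = 1116$ ($M{\left(S \right)} = -36 + 9 \cdot 128 = -36 + 1152 = 1116$)
$T = \frac{1}{40370} \approx 2.4771 \cdot 10^{-5}$
$\frac{M{\left(m \right)} + T}{z + 16706} = \frac{1116 + \frac{1}{40370}}{-16146 + 16706} = \frac{45052921}{40370 \cdot 560} = \frac{45052921}{40370} \cdot \frac{1}{560} = \frac{45052921}{22607200}$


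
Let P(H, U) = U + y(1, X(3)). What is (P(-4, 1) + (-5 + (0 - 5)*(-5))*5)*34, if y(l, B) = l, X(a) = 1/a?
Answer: 3468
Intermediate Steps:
P(H, U) = 1 + U (P(H, U) = U + 1 = 1 + U)
(P(-4, 1) + (-5 + (0 - 5)*(-5))*5)*34 = ((1 + 1) + (-5 + (0 - 5)*(-5))*5)*34 = (2 + (-5 - 5*(-5))*5)*34 = (2 + (-5 + 25)*5)*34 = (2 + 20*5)*34 = (2 + 100)*34 = 102*34 = 3468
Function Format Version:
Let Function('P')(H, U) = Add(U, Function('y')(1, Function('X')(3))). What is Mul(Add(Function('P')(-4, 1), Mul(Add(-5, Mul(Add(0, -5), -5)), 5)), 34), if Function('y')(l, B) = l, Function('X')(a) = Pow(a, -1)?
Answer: 3468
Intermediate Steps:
Function('P')(H, U) = Add(1, U) (Function('P')(H, U) = Add(U, 1) = Add(1, U))
Mul(Add(Function('P')(-4, 1), Mul(Add(-5, Mul(Add(0, -5), -5)), 5)), 34) = Mul(Add(Add(1, 1), Mul(Add(-5, Mul(Add(0, -5), -5)), 5)), 34) = Mul(Add(2, Mul(Add(-5, Mul(-5, -5)), 5)), 34) = Mul(Add(2, Mul(Add(-5, 25), 5)), 34) = Mul(Add(2, Mul(20, 5)), 34) = Mul(Add(2, 100), 34) = Mul(102, 34) = 3468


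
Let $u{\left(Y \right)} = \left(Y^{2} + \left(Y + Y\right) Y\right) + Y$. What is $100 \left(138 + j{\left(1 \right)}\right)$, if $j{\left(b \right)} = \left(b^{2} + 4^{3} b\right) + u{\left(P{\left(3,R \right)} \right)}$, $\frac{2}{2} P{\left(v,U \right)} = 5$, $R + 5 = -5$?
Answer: $28300$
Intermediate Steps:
$R = -10$ ($R = -5 - 5 = -10$)
$P{\left(v,U \right)} = 5$
$u{\left(Y \right)} = Y + 3 Y^{2}$ ($u{\left(Y \right)} = \left(Y^{2} + 2 Y Y\right) + Y = \left(Y^{2} + 2 Y^{2}\right) + Y = 3 Y^{2} + Y = Y + 3 Y^{2}$)
$j{\left(b \right)} = 80 + b^{2} + 64 b$ ($j{\left(b \right)} = \left(b^{2} + 4^{3} b\right) + 5 \left(1 + 3 \cdot 5\right) = \left(b^{2} + 64 b\right) + 5 \left(1 + 15\right) = \left(b^{2} + 64 b\right) + 5 \cdot 16 = \left(b^{2} + 64 b\right) + 80 = 80 + b^{2} + 64 b$)
$100 \left(138 + j{\left(1 \right)}\right) = 100 \left(138 + \left(80 + 1^{2} + 64 \cdot 1\right)\right) = 100 \left(138 + \left(80 + 1 + 64\right)\right) = 100 \left(138 + 145\right) = 100 \cdot 283 = 28300$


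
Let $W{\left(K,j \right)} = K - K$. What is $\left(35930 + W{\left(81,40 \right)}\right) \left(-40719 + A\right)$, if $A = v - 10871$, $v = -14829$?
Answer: $-2386434670$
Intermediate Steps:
$W{\left(K,j \right)} = 0$
$A = -25700$ ($A = -14829 - 10871 = -25700$)
$\left(35930 + W{\left(81,40 \right)}\right) \left(-40719 + A\right) = \left(35930 + 0\right) \left(-40719 - 25700\right) = 35930 \left(-66419\right) = -2386434670$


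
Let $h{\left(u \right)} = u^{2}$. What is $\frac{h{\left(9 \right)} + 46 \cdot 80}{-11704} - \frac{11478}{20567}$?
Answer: $- \frac{211690999}{240716168} \approx -0.87942$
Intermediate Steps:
$\frac{h{\left(9 \right)} + 46 \cdot 80}{-11704} - \frac{11478}{20567} = \frac{9^{2} + 46 \cdot 80}{-11704} - \frac{11478}{20567} = \left(81 + 3680\right) \left(- \frac{1}{11704}\right) - \frac{11478}{20567} = 3761 \left(- \frac{1}{11704}\right) - \frac{11478}{20567} = - \frac{3761}{11704} - \frac{11478}{20567} = - \frac{211690999}{240716168}$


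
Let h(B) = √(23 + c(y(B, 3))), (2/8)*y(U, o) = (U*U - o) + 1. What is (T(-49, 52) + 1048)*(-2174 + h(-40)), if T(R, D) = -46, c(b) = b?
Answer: -2178348 + 1002*√6415 ≈ -2.0981e+6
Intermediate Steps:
y(U, o) = 4 - 4*o + 4*U² (y(U, o) = 4*((U*U - o) + 1) = 4*((U² - o) + 1) = 4*(1 + U² - o) = 4 - 4*o + 4*U²)
h(B) = √(15 + 4*B²) (h(B) = √(23 + (4 - 4*3 + 4*B²)) = √(23 + (4 - 12 + 4*B²)) = √(23 + (-8 + 4*B²)) = √(15 + 4*B²))
(T(-49, 52) + 1048)*(-2174 + h(-40)) = (-46 + 1048)*(-2174 + √(15 + 4*(-40)²)) = 1002*(-2174 + √(15 + 4*1600)) = 1002*(-2174 + √(15 + 6400)) = 1002*(-2174 + √6415) = -2178348 + 1002*√6415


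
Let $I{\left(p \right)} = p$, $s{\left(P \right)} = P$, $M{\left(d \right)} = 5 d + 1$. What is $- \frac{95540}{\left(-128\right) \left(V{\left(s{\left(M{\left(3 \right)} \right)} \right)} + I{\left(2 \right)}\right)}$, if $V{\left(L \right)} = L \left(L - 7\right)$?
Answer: $\frac{23885}{4672} \approx 5.1124$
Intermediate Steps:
$M{\left(d \right)} = 1 + 5 d$
$V{\left(L \right)} = L \left(-7 + L\right)$
$- \frac{95540}{\left(-128\right) \left(V{\left(s{\left(M{\left(3 \right)} \right)} \right)} + I{\left(2 \right)}\right)} = - \frac{95540}{\left(-128\right) \left(\left(1 + 5 \cdot 3\right) \left(-7 + \left(1 + 5 \cdot 3\right)\right) + 2\right)} = - \frac{95540}{\left(-128\right) \left(\left(1 + 15\right) \left(-7 + \left(1 + 15\right)\right) + 2\right)} = - \frac{95540}{\left(-128\right) \left(16 \left(-7 + 16\right) + 2\right)} = - \frac{95540}{\left(-128\right) \left(16 \cdot 9 + 2\right)} = - \frac{95540}{\left(-128\right) \left(144 + 2\right)} = - \frac{95540}{\left(-128\right) 146} = - \frac{95540}{-18688} = \left(-95540\right) \left(- \frac{1}{18688}\right) = \frac{23885}{4672}$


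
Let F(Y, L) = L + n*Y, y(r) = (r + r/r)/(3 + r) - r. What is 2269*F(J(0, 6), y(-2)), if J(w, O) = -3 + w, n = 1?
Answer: -4538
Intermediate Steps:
y(r) = -r + (1 + r)/(3 + r) (y(r) = (r + 1)/(3 + r) - r = (1 + r)/(3 + r) - r = -r + (1 + r)/(3 + r))
F(Y, L) = L + Y (F(Y, L) = L + 1*Y = L + Y)
2269*F(J(0, 6), y(-2)) = 2269*((1 - 1*(-2)² - 2*(-2))/(3 - 2) + (-3 + 0)) = 2269*((1 - 1*4 + 4)/1 - 3) = 2269*(1*(1 - 4 + 4) - 3) = 2269*(1*1 - 3) = 2269*(1 - 3) = 2269*(-2) = -4538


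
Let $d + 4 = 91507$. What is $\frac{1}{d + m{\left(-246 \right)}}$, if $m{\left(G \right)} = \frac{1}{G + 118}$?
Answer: $\frac{128}{11712383} \approx 1.0929 \cdot 10^{-5}$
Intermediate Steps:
$m{\left(G \right)} = \frac{1}{118 + G}$
$d = 91503$ ($d = -4 + 91507 = 91503$)
$\frac{1}{d + m{\left(-246 \right)}} = \frac{1}{91503 + \frac{1}{118 - 246}} = \frac{1}{91503 + \frac{1}{-128}} = \frac{1}{91503 - \frac{1}{128}} = \frac{1}{\frac{11712383}{128}} = \frac{128}{11712383}$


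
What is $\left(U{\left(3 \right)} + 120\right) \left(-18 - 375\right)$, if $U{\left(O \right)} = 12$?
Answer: $-51876$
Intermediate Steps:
$\left(U{\left(3 \right)} + 120\right) \left(-18 - 375\right) = \left(12 + 120\right) \left(-18 - 375\right) = 132 \left(-18 - 375\right) = 132 \left(-393\right) = -51876$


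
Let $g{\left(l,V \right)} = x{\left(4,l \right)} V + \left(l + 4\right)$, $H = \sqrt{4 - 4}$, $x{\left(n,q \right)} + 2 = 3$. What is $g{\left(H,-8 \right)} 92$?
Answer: $-368$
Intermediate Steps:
$x{\left(n,q \right)} = 1$ ($x{\left(n,q \right)} = -2 + 3 = 1$)
$H = 0$ ($H = \sqrt{0} = 0$)
$g{\left(l,V \right)} = 4 + V + l$ ($g{\left(l,V \right)} = 1 V + \left(l + 4\right) = V + \left(4 + l\right) = 4 + V + l$)
$g{\left(H,-8 \right)} 92 = \left(4 - 8 + 0\right) 92 = \left(-4\right) 92 = -368$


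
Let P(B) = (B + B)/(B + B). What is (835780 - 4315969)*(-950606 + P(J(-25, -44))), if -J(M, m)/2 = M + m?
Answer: 3308285064345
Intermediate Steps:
J(M, m) = -2*M - 2*m (J(M, m) = -2*(M + m) = -2*M - 2*m)
P(B) = 1 (P(B) = (2*B)/((2*B)) = (2*B)*(1/(2*B)) = 1)
(835780 - 4315969)*(-950606 + P(J(-25, -44))) = (835780 - 4315969)*(-950606 + 1) = -3480189*(-950605) = 3308285064345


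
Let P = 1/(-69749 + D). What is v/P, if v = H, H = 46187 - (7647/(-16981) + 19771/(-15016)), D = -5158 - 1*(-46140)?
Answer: -338803949105557785/254986696 ≈ -1.3287e+9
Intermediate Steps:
D = 40982 (D = -5158 + 46140 = 40982)
P = -1/28767 (P = 1/(-69749 + 40982) = 1/(-28767) = -1/28767 ≈ -3.4762e-5)
H = 11777521086855/254986696 (H = 46187 - (7647*(-1/16981) + 19771*(-1/15016)) = 46187 - (-7647/16981 - 19771/15016) = 46187 - 1*(-450558703/254986696) = 46187 + 450558703/254986696 = 11777521086855/254986696 ≈ 46189.)
v = 11777521086855/254986696 ≈ 46189.
v/P = 11777521086855/(254986696*(-1/28767)) = (11777521086855/254986696)*(-28767) = -338803949105557785/254986696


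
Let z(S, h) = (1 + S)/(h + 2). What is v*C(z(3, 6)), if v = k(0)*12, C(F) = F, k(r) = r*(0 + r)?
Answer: 0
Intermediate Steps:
z(S, h) = (1 + S)/(2 + h)
k(r) = r² (k(r) = r*r = r²)
v = 0 (v = 0²*12 = 0*12 = 0)
v*C(z(3, 6)) = 0*((1 + 3)/(2 + 6)) = 0*(4/8) = 0*((⅛)*4) = 0*(½) = 0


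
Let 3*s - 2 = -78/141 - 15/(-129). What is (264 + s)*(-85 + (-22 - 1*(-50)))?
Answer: -30472029/2021 ≈ -15078.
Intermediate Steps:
s = 1053/2021 (s = ⅔ + (-78/141 - 15/(-129))/3 = ⅔ + (-78*1/141 - 15*(-1/129))/3 = ⅔ + (-26/47 + 5/43)/3 = ⅔ + (⅓)*(-883/2021) = ⅔ - 883/6063 = 1053/2021 ≈ 0.52103)
(264 + s)*(-85 + (-22 - 1*(-50))) = (264 + 1053/2021)*(-85 + (-22 - 1*(-50))) = 534597*(-85 + (-22 + 50))/2021 = 534597*(-85 + 28)/2021 = (534597/2021)*(-57) = -30472029/2021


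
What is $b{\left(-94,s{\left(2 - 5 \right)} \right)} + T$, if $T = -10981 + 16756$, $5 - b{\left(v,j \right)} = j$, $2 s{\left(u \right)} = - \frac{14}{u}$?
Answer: $\frac{17333}{3} \approx 5777.7$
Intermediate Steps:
$s{\left(u \right)} = - \frac{7}{u}$ ($s{\left(u \right)} = \frac{\left(-14\right) \frac{1}{u}}{2} = - \frac{7}{u}$)
$b{\left(v,j \right)} = 5 - j$
$T = 5775$
$b{\left(-94,s{\left(2 - 5 \right)} \right)} + T = \left(5 - - \frac{7}{2 - 5}\right) + 5775 = \left(5 - - \frac{7}{-3}\right) + 5775 = \left(5 - \left(-7\right) \left(- \frac{1}{3}\right)\right) + 5775 = \left(5 - \frac{7}{3}\right) + 5775 = \frac{8}{3} + 5775 = \frac{17333}{3}$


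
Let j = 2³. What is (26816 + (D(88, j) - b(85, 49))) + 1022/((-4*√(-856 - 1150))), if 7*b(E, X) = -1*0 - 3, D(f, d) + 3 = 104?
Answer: 188422/7 + 511*I*√2006/4012 ≈ 26917.0 + 5.7046*I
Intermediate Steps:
j = 8
D(f, d) = 101 (D(f, d) = -3 + 104 = 101)
b(E, X) = -3/7 (b(E, X) = (-1*0 - 3)/7 = (0 - 3)/7 = (⅐)*(-3) = -3/7)
(26816 + (D(88, j) - b(85, 49))) + 1022/((-4*√(-856 - 1150))) = (26816 + (101 - 1*(-3/7))) + 1022/((-4*√(-856 - 1150))) = (26816 + (101 + 3/7)) + 1022/((-4*I*√2006)) = (26816 + 710/7) + 1022/((-4*I*√2006)) = 188422/7 + 1022/((-4*I*√2006)) = 188422/7 + 1022*(I*√2006/8024) = 188422/7 + 511*I*√2006/4012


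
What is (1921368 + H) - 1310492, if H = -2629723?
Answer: -2018847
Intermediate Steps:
(1921368 + H) - 1310492 = (1921368 - 2629723) - 1310492 = -708355 - 1310492 = -2018847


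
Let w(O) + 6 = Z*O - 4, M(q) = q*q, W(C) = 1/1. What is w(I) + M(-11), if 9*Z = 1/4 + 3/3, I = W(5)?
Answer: 4001/36 ≈ 111.14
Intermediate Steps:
W(C) = 1
M(q) = q**2
I = 1
Z = 5/36 (Z = (1/4 + 3/3)/9 = (1*(1/4) + 3*(1/3))/9 = (1/4 + 1)/9 = (1/9)*(5/4) = 5/36 ≈ 0.13889)
w(O) = -10 + 5*O/36 (w(O) = -6 + (5*O/36 - 4) = -6 + (-4 + 5*O/36) = -10 + 5*O/36)
w(I) + M(-11) = (-10 + (5/36)*1) + (-11)**2 = (-10 + 5/36) + 121 = -355/36 + 121 = 4001/36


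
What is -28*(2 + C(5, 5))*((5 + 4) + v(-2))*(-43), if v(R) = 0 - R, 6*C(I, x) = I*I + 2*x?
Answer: 311234/3 ≈ 1.0374e+5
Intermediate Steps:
C(I, x) = x/3 + I²/6 (C(I, x) = (I*I + 2*x)/6 = (I² + 2*x)/6 = x/3 + I²/6)
v(R) = -R
-28*(2 + C(5, 5))*((5 + 4) + v(-2))*(-43) = -28*(2 + ((⅓)*5 + (⅙)*5²))*((5 + 4) - 1*(-2))*(-43) = -28*(2 + (5/3 + (⅙)*25))*(9 + 2)*(-43) = -28*(2 + (5/3 + 25/6))*11*(-43) = -28*(2 + 35/6)*11*(-43) = -658*11/3*(-43) = -28*517/6*(-43) = -7238/3*(-43) = 311234/3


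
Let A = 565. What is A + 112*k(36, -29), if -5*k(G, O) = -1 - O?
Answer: -311/5 ≈ -62.200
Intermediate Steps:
k(G, O) = ⅕ + O/5 (k(G, O) = -(-1 - O)/5 = ⅕ + O/5)
A + 112*k(36, -29) = 565 + 112*(⅕ + (⅕)*(-29)) = 565 + 112*(⅕ - 29/5) = 565 + 112*(-28/5) = 565 - 3136/5 = -311/5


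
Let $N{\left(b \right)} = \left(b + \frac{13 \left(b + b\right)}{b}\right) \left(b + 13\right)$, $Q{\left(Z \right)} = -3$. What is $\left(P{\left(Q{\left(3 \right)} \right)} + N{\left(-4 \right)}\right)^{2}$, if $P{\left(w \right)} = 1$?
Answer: $39601$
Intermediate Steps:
$N{\left(b \right)} = \left(13 + b\right) \left(26 + b\right)$ ($N{\left(b \right)} = \left(b + \frac{13 \cdot 2 b}{b}\right) \left(13 + b\right) = \left(b + \frac{26 b}{b}\right) \left(13 + b\right) = \left(b + 26\right) \left(13 + b\right) = \left(26 + b\right) \left(13 + b\right) = \left(13 + b\right) \left(26 + b\right)$)
$\left(P{\left(Q{\left(3 \right)} \right)} + N{\left(-4 \right)}\right)^{2} = \left(1 + \left(338 + \left(-4\right)^{2} + 39 \left(-4\right)\right)\right)^{2} = \left(1 + \left(338 + 16 - 156\right)\right)^{2} = \left(1 + 198\right)^{2} = 199^{2} = 39601$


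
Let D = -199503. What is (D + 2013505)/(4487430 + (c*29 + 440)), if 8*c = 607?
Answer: 14512016/35920563 ≈ 0.40400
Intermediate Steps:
c = 607/8 (c = (⅛)*607 = 607/8 ≈ 75.875)
(D + 2013505)/(4487430 + (c*29 + 440)) = (-199503 + 2013505)/(4487430 + ((607/8)*29 + 440)) = 1814002/(4487430 + (17603/8 + 440)) = 1814002/(4487430 + 21123/8) = 1814002/(35920563/8) = 1814002*(8/35920563) = 14512016/35920563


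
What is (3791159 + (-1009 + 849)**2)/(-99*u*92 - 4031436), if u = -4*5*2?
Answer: -1272253/1222372 ≈ -1.0408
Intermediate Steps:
u = -40 (u = -20*2 = -40)
(3791159 + (-1009 + 849)**2)/(-99*u*92 - 4031436) = (3791159 + (-1009 + 849)**2)/(-99*(-40)*92 - 4031436) = (3791159 + (-160)**2)/(3960*92 - 4031436) = (3791159 + 25600)/(364320 - 4031436) = 3816759/(-3667116) = 3816759*(-1/3667116) = -1272253/1222372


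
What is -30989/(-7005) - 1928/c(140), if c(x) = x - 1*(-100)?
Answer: -50569/14010 ≈ -3.6095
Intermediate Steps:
c(x) = 100 + x (c(x) = x + 100 = 100 + x)
-30989/(-7005) - 1928/c(140) = -30989/(-7005) - 1928/(100 + 140) = -30989*(-1/7005) - 1928/240 = 30989/7005 - 1928*1/240 = 30989/7005 - 241/30 = -50569/14010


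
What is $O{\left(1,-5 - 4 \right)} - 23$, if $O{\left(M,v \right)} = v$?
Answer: $-32$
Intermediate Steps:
$O{\left(1,-5 - 4 \right)} - 23 = \left(-5 - 4\right) - 23 = -9 - 23 = -32$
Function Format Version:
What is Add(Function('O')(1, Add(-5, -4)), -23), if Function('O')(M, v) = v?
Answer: -32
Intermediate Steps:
Add(Function('O')(1, Add(-5, -4)), -23) = Add(Add(-5, -4), -23) = Add(-9, -23) = -32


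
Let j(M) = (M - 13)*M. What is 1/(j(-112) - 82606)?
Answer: -1/68606 ≈ -1.4576e-5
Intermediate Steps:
j(M) = M*(-13 + M) (j(M) = (-13 + M)*M = M*(-13 + M))
1/(j(-112) - 82606) = 1/(-112*(-13 - 112) - 82606) = 1/(-112*(-125) - 82606) = 1/(14000 - 82606) = 1/(-68606) = -1/68606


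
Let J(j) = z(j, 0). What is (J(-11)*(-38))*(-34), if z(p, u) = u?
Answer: 0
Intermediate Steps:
J(j) = 0
(J(-11)*(-38))*(-34) = (0*(-38))*(-34) = 0*(-34) = 0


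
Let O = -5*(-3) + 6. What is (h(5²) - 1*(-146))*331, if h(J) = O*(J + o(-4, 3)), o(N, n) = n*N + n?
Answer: 159542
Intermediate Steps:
o(N, n) = n + N*n (o(N, n) = N*n + n = n + N*n)
O = 21 (O = 15 + 6 = 21)
h(J) = -189 + 21*J (h(J) = 21*(J + 3*(1 - 4)) = 21*(J + 3*(-3)) = 21*(J - 9) = 21*(-9 + J) = -189 + 21*J)
(h(5²) - 1*(-146))*331 = ((-189 + 21*5²) - 1*(-146))*331 = ((-189 + 21*25) + 146)*331 = ((-189 + 525) + 146)*331 = (336 + 146)*331 = 482*331 = 159542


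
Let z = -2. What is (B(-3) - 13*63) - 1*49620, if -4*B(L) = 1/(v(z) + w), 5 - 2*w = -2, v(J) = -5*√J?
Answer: -25118629/498 - 5*I*√2/249 ≈ -50439.0 - 0.028398*I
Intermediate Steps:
w = 7/2 (w = 5/2 - ½*(-2) = 5/2 + 1 = 7/2 ≈ 3.5000)
B(L) = -1/(4*(7/2 - 5*I*√2)) (B(L) = -1/(4*(-5*I*√2 + 7/2)) = -1/(4*(7/2 - 5*I*√2)))
(B(-3) - 13*63) - 1*49620 = ((-7/498 - 5*I*√2/249) - 13*63) - 1*49620 = ((-7/498 - 5*I*√2/249) - 819) - 49620 = (-407869/498 - 5*I*√2/249) - 49620 = -25118629/498 - 5*I*√2/249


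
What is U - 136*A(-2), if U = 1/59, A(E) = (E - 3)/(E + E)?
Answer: -10029/59 ≈ -169.98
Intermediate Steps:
A(E) = (-3 + E)/(2*E) (A(E) = (-3 + E)/((2*E)) = (-3 + E)*(1/(2*E)) = (-3 + E)/(2*E))
U = 1/59 ≈ 0.016949
U - 136*A(-2) = 1/59 - 68*(-3 - 2)/(-2) = 1/59 - 68*(-1)*(-5)/2 = 1/59 - 136*5/4 = 1/59 - 170 = -10029/59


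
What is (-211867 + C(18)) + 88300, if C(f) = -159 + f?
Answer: -123708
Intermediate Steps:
(-211867 + C(18)) + 88300 = (-211867 + (-159 + 18)) + 88300 = (-211867 - 141) + 88300 = -212008 + 88300 = -123708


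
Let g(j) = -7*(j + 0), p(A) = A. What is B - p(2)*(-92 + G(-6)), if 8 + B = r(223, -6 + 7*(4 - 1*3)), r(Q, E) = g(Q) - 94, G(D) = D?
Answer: -1467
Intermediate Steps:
g(j) = -7*j
r(Q, E) = -94 - 7*Q (r(Q, E) = -7*Q - 94 = -94 - 7*Q)
B = -1663 (B = -8 + (-94 - 7*223) = -8 + (-94 - 1561) = -8 - 1655 = -1663)
B - p(2)*(-92 + G(-6)) = -1663 - 2*(-92 - 6) = -1663 - 2*(-98) = -1663 - 1*(-196) = -1663 + 196 = -1467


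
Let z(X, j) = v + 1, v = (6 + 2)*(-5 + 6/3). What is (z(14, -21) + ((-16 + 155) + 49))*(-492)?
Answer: -81180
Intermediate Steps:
v = -24 (v = 8*(-5 + 6*(1/3)) = 8*(-5 + 2) = 8*(-3) = -24)
z(X, j) = -23 (z(X, j) = -24 + 1 = -23)
(z(14, -21) + ((-16 + 155) + 49))*(-492) = (-23 + ((-16 + 155) + 49))*(-492) = (-23 + (139 + 49))*(-492) = (-23 + 188)*(-492) = 165*(-492) = -81180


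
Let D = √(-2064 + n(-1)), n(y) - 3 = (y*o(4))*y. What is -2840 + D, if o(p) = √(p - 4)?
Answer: -2840 + 3*I*√229 ≈ -2840.0 + 45.398*I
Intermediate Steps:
o(p) = √(-4 + p)
n(y) = 3 (n(y) = 3 + (y*√(-4 + 4))*y = 3 + (y*√0)*y = 3 + (y*0)*y = 3 + 0*y = 3 + 0 = 3)
D = 3*I*√229 (D = √(-2064 + 3) = √(-2061) = 3*I*√229 ≈ 45.398*I)
-2840 + D = -2840 + 3*I*√229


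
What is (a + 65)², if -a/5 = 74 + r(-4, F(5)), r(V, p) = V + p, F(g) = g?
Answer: 96100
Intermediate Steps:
a = -375 (a = -5*(74 + (-4 + 5)) = -5*(74 + 1) = -5*75 = -375)
(a + 65)² = (-375 + 65)² = (-310)² = 96100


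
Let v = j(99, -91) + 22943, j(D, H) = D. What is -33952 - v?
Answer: -56994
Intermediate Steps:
v = 23042 (v = 99 + 22943 = 23042)
-33952 - v = -33952 - 1*23042 = -33952 - 23042 = -56994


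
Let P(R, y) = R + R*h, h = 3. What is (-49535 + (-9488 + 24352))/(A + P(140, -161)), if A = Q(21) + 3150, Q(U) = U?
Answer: -381/41 ≈ -9.2927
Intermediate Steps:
P(R, y) = 4*R (P(R, y) = R + R*3 = R + 3*R = 4*R)
A = 3171 (A = 21 + 3150 = 3171)
(-49535 + (-9488 + 24352))/(A + P(140, -161)) = (-49535 + (-9488 + 24352))/(3171 + 4*140) = (-49535 + 14864)/(3171 + 560) = -34671/3731 = -34671*1/3731 = -381/41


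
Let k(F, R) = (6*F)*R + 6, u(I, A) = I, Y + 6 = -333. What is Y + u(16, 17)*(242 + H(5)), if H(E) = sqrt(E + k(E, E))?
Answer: 3533 + 16*sqrt(161) ≈ 3736.0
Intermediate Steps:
Y = -339 (Y = -6 - 333 = -339)
k(F, R) = 6 + 6*F*R (k(F, R) = 6*F*R + 6 = 6 + 6*F*R)
H(E) = sqrt(6 + E + 6*E**2) (H(E) = sqrt(E + (6 + 6*E*E)) = sqrt(E + (6 + 6*E**2)) = sqrt(6 + E + 6*E**2))
Y + u(16, 17)*(242 + H(5)) = -339 + 16*(242 + sqrt(6 + 5 + 6*5**2)) = -339 + 16*(242 + sqrt(6 + 5 + 6*25)) = -339 + 16*(242 + sqrt(6 + 5 + 150)) = -339 + 16*(242 + sqrt(161)) = -339 + (3872 + 16*sqrt(161)) = 3533 + 16*sqrt(161)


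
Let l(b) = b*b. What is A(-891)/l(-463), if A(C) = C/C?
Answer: 1/214369 ≈ 4.6649e-6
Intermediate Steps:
l(b) = b**2
A(C) = 1
A(-891)/l(-463) = 1/(-463)**2 = 1/214369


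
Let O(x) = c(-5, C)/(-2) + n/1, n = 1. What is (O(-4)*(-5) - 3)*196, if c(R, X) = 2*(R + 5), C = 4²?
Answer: -1568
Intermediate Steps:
C = 16
c(R, X) = 10 + 2*R (c(R, X) = 2*(5 + R) = 10 + 2*R)
O(x) = 1 (O(x) = (10 + 2*(-5))/(-2) + 1/1 = (10 - 10)*(-½) + 1*1 = 0*(-½) + 1 = 0 + 1 = 1)
(O(-4)*(-5) - 3)*196 = (1*(-5) - 3)*196 = (-5 - 3)*196 = -8*196 = -1568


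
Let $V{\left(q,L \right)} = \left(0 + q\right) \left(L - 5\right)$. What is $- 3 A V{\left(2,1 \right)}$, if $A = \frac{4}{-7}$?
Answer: $- \frac{96}{7} \approx -13.714$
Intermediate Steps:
$A = - \frac{4}{7}$ ($A = 4 \left(- \frac{1}{7}\right) = - \frac{4}{7} \approx -0.57143$)
$V{\left(q,L \right)} = q \left(-5 + L\right)$
$- 3 A V{\left(2,1 \right)} = \left(-3\right) \left(- \frac{4}{7}\right) 2 \left(-5 + 1\right) = \frac{12 \cdot 2 \left(-4\right)}{7} = \frac{12}{7} \left(-8\right) = - \frac{96}{7}$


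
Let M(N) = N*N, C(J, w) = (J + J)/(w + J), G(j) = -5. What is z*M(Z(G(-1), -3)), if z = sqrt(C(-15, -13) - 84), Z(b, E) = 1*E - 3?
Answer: 54*I*sqrt(1806)/7 ≈ 327.83*I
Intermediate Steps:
Z(b, E) = -3 + E (Z(b, E) = E - 3 = -3 + E)
C(J, w) = 2*J/(J + w) (C(J, w) = (2*J)/(J + w) = 2*J/(J + w))
M(N) = N**2
z = 3*I*sqrt(1806)/14 (z = sqrt(2*(-15)/(-15 - 13) - 84) = sqrt(2*(-15)/(-28) - 84) = sqrt(2*(-15)*(-1/28) - 84) = sqrt(15/14 - 84) = sqrt(-1161/14) = 3*I*sqrt(1806)/14 ≈ 9.1065*I)
z*M(Z(G(-1), -3)) = (3*I*sqrt(1806)/14)*(-3 - 3)**2 = (3*I*sqrt(1806)/14)*(-6)**2 = (3*I*sqrt(1806)/14)*36 = 54*I*sqrt(1806)/7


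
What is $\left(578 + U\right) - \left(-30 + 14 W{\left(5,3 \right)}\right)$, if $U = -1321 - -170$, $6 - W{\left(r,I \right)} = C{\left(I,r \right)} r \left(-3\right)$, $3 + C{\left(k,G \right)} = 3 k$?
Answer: $-1887$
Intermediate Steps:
$C{\left(k,G \right)} = -3 + 3 k$
$W{\left(r,I \right)} = 6 + 3 r \left(-3 + 3 I\right)$ ($W{\left(r,I \right)} = 6 - \left(-3 + 3 I\right) r \left(-3\right) = 6 - r \left(-3 + 3 I\right) \left(-3\right) = 6 - - 3 r \left(-3 + 3 I\right) = 6 + 3 r \left(-3 + 3 I\right)$)
$U = -1151$ ($U = -1321 + 170 = -1151$)
$\left(578 + U\right) - \left(-30 + 14 W{\left(5,3 \right)}\right) = \left(578 - 1151\right) + \left(30 - 14 \left(6 + 9 \cdot 5 \left(-1 + 3\right)\right)\right) = -573 + \left(30 - 14 \left(6 + 9 \cdot 5 \cdot 2\right)\right) = -573 + \left(30 - 14 \left(6 + 90\right)\right) = -573 + \left(30 - 1344\right) = -573 - 1314 = -1887$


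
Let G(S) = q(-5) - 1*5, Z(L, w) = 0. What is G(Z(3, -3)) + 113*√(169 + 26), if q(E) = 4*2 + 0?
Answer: 3 + 113*√195 ≈ 1581.0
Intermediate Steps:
q(E) = 8 (q(E) = 8 + 0 = 8)
G(S) = 3 (G(S) = 8 - 1*5 = 8 - 5 = 3)
G(Z(3, -3)) + 113*√(169 + 26) = 3 + 113*√(169 + 26) = 3 + 113*√195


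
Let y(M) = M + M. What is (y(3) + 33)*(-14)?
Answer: -546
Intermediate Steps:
y(M) = 2*M
(y(3) + 33)*(-14) = (2*3 + 33)*(-14) = (6 + 33)*(-14) = 39*(-14) = -546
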